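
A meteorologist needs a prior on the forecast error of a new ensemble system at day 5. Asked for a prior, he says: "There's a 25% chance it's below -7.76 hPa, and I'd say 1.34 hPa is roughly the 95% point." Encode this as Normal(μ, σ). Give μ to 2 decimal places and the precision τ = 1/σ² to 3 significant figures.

The p-quantile of Normal(μ,σ) is μ + z_p·σ, with z_{0.25} = -0.6745 and z_{0.95} = 1.645.
Eliminate σ: μ = (z₂·x₁ − z₁·x₂)/(z₂ − z₁) = (1.645·-7.76 − (-0.6745)·1.34)/2.319 = -5.11.
Then σ = (x₂ − x₁)/(z₂ − z₁) = (1.34 − -7.76)/2.319 = 3.92.
Precision τ = 1/σ² = 1/3.924² = 0.065.

μ = -5.11, τ = 0.065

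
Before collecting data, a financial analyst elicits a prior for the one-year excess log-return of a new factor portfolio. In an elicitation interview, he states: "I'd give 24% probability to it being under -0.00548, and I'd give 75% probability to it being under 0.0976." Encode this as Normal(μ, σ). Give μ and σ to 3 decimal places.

For Normal(μ,σ), the p-quantile is μ + z_p·σ. Here z_{0.24} = -0.7063, z_{0.75} = 0.6745.
So -0.00548 = μ − 0.7063σ and 0.0976 = μ + 0.6745σ.
Subtracting: σ = (0.0976 − -0.00548)/(0.6745 − (-0.7063)) = 0.075.
Then μ = -0.00548 − (-0.7063)·0.075 = 0.047.

μ = 0.047, σ = 0.075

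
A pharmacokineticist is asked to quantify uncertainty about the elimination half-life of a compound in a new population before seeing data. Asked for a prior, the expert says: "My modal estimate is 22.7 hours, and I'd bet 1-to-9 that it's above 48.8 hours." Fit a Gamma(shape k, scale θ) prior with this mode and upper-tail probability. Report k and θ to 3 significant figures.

Gamma(k,θ) with k>1 has mode (k−1)θ, so θ = 22.7/(k−1).
Need P(X < 48.8) = 0.9 with θ tied to k this way. Start at k = 2, θ = 22.7: P(X<48.8) ≈ 0.633.
Too low — raise k to concentrate. Iterating converges to k ≈ 4.28.
Then θ = 22.7/(4.28−1) ≈ 6.92.

k ≈ 4.28, θ ≈ 6.92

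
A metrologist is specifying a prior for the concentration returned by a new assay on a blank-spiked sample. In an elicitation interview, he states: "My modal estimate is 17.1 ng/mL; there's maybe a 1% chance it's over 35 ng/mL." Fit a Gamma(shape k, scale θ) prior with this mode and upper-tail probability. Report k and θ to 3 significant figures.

Gamma(k,θ) with k>1 has mode (k−1)θ, so θ = 17.1/(k−1).
Need P(X < 35) = 0.99 with θ tied to k this way. Start at k = 2, θ = 17.1: P(X<35) ≈ 0.607.
Too low — raise k to concentrate. Iterating converges to k ≈ 10.5.
Then θ = 17.1/(10.5−1) ≈ 1.79.

k ≈ 10.5, θ ≈ 1.79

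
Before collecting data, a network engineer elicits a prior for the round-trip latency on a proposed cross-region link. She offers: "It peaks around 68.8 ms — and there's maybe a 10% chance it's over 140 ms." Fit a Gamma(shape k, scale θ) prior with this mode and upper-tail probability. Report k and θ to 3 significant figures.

Gamma(k,θ) with k>1 has mode (k−1)θ, so θ = 68.8/(k−1).
Need P(X < 140) = 0.9 with θ tied to k this way. Start at k = 2, θ = 68.8: P(X<140) ≈ 0.603.
Too low — raise k to concentrate. Iterating converges to k ≈ 4.8.
Then θ = 68.8/(4.8−1) ≈ 18.1.

k ≈ 4.8, θ ≈ 18.1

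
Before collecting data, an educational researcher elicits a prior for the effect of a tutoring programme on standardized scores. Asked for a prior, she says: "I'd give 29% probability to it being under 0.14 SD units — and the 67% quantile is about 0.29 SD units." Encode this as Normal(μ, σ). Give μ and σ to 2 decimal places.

The p-quantile of Normal(μ,σ) is μ + z_p·σ, with z_{0.29} = -0.5534 and z_{0.67} = 0.4399.
Eliminate σ: μ = (z₂·x₁ − z₁·x₂)/(z₂ − z₁) = (0.4399·0.14 − (-0.5534)·0.29)/0.9933 = 0.22.
Then σ = (x₂ − x₁)/(z₂ − z₁) = (0.29 − 0.14)/0.9933 = 0.15.

μ = 0.22, σ = 0.15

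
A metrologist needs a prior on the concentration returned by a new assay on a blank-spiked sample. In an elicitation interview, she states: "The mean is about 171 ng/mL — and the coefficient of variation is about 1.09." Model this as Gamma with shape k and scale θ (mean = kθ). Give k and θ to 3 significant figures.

k ≈ 0.842, θ ≈ 203

For Gamma(k, scale θ): mean = kθ, variance = kθ², so CV = 1/√k.
CV = 1.09, hence k = 1/CV² = 0.842.
Then θ = mean/k = 171/0.842 = 203.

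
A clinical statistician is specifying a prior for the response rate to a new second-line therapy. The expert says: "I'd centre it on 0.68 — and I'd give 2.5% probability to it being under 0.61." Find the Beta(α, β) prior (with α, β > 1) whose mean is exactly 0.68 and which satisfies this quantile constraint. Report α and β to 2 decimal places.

α ≈ 121.55, β ≈ 57.20

With mean 0.68 fixed, write α = 0.68s, β = 0.32s where s = α+β.
Need P(θ < 0.61) = 0.025 under Beta(0.68s, 0.32s). Normal approximation: (q−m)/√(m(1−m)/s) ≈ z_{0.025} = -1.96, so s ≈ 0.68·0.32·(-1.96)²/(0.61−0.68)² = 170.6.
At s = 170.6: P(θ<0.61) ≈ 0.028. Adjusting to match 0.025 gives s ≈ 178.75.
So α = 0.68·178.75 ≈ 121.55, β = 0.32·178.75 ≈ 57.20.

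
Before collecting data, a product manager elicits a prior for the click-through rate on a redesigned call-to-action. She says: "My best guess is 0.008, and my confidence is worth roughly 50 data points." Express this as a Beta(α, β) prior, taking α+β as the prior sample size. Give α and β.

Under the effective-sample-size interpretation, Beta(α, β) has prior mean α/(α+β) and prior sample size α+β.
So α+β = 50 and α/(α+β) = 0.008, giving α = 0.008·50 = 0.4 and β = 50 − 0.4 = 49.6.

α = 0.4, β = 49.6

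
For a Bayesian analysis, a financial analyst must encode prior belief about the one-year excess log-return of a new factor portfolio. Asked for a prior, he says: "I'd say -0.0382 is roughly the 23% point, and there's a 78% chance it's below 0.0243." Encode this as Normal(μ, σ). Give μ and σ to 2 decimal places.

μ = -0.01, σ = 0.04

The p-quantile of Normal(μ,σ) is μ + z_p·σ, with z_{0.23} = -0.7388 and z_{0.78} = 0.7722.
Eliminate σ: μ = (z₂·x₁ − z₁·x₂)/(z₂ − z₁) = (0.7722·-0.0382 − (-0.7388)·0.0243)/1.511 = -0.01.
Then σ = (x₂ − x₁)/(z₂ − z₁) = (0.0243 − -0.0382)/1.511 = 0.04.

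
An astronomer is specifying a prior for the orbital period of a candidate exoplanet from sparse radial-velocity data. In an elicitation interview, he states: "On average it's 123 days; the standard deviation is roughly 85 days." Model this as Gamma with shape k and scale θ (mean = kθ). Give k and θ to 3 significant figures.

k ≈ 2.09, θ ≈ 58.7

For Gamma(k, scale θ): mean = kθ, variance = kθ², so CV = 1/√k.
CV = SD/mean = 85/123 = 0.6911, hence k = 1/CV² = 2.09.
Then θ = mean/k = 123/2.09 = 58.7.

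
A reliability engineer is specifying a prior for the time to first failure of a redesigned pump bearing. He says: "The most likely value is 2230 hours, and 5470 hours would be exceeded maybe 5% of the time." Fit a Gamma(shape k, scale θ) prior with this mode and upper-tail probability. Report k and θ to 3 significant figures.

Gamma(k,θ) with k>1 has mode (k−1)θ, so θ = 2230/(k−1).
Need P(X < 5470) = 0.95 with θ tied to k this way. Start at k = 2, θ = 2230: P(X<5470) ≈ 0.703.
Too low — raise k to concentrate. Iterating converges to k ≈ 4.38.
Then θ = 2230/(4.38−1) ≈ 660.

k ≈ 4.38, θ ≈ 660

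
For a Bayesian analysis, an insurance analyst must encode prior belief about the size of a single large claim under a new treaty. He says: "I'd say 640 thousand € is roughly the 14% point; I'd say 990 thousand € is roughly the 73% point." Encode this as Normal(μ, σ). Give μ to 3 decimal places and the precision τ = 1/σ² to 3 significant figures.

μ = 863.321, τ = 2.34e-05

The p-quantile of Normal(μ,σ) is μ + z_p·σ, with z_{0.14} = -1.08 and z_{0.73} = 0.6128.
Eliminate σ: μ = (z₂·x₁ − z₁·x₂)/(z₂ − z₁) = (0.6128·640 − (-1.08)·990)/1.693 = 863.321.
Then σ = (x₂ − x₁)/(z₂ − z₁) = (990 − 640)/1.693 = 206.717.
Precision τ = 1/σ² = 1/206.7² = 2.34e-05.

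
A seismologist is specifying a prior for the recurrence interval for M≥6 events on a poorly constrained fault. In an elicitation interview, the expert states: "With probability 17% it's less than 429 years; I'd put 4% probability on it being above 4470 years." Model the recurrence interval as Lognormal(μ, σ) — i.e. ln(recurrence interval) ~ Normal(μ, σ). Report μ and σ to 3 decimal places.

If T ~ Lognormal(μ,σ) then ln T ~ Normal(μ,σ), so the p-quantile of ln T is μ + z_p·σ.
ln(429) = 6.061 and ln(4470) = 8.405; z_{0.17} = -0.9542, z_{0.96} = 1.751.
σ = (8.405 − 6.061)/(1.751 − (-0.9542)) = 0.866.
μ = 6.061 − (-0.9542)·0.866 = 6.888.

μ ≈ 6.888, σ ≈ 0.866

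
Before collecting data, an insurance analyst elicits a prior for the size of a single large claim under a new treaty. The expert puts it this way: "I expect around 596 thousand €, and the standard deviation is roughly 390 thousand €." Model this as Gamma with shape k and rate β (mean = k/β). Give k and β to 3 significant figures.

For Gamma(k, rate β): mean = k/β, variance = k/β², so CV = 1/√k.
CV = SD/mean = 390/596 = 0.6544, hence k = 1/CV² = 2.34.
Then β = k/mean = 2.34/596 = 0.00392.

k ≈ 2.34, β ≈ 0.00392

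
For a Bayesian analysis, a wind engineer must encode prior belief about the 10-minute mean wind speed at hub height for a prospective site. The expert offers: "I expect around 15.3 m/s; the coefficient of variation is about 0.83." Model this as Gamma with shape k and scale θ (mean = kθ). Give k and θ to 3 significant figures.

For Gamma(k, scale θ): mean = kθ, variance = kθ², so CV = 1/√k.
CV = 0.83, hence k = 1/CV² = 1.45.
Then θ = mean/k = 15.3/1.45 = 10.5.

k ≈ 1.45, θ ≈ 10.5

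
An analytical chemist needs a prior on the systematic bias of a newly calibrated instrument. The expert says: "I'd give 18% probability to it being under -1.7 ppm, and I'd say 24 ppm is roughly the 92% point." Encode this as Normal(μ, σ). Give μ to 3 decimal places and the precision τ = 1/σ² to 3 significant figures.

For Normal(μ,σ), the p-quantile is μ + z_p·σ. Here z_{0.18} = -0.9154, z_{0.92} = 1.405.
So -1.7 = μ − 0.9154σ and 24 = μ + 1.405σ.
Subtracting: σ = (24 − -1.7)/(1.405 − (-0.9154)) = 11.076.
Then μ = -1.7 − (-0.9154)·11.076 = 8.438.
Precision τ = 1/σ² = 1/11.08² = 0.00815.

μ = 8.438, τ = 0.00815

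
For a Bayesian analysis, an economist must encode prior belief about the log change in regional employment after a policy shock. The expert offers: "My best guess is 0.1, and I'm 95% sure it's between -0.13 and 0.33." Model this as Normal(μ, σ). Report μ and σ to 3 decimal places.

μ = 0.100, σ = 0.117

A symmetric 95% interval runs μ ± z·σ with z = 1.96.
Half-width = 0.23, so σ = 0.23/1.96 = 0.117.
μ is the stated best guess, 0.100.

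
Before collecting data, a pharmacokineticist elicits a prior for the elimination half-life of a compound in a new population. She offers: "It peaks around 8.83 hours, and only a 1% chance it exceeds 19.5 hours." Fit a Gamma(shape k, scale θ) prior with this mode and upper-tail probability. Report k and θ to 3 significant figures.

Gamma(k,θ) with k>1 has mode (k−1)θ, so θ = 8.83/(k−1).
Need P(X < 19.5) = 0.99 with θ tied to k this way. Start at k = 2, θ = 8.83: P(X<19.5) ≈ 0.647.
Too low — raise k to concentrate. Iterating converges to k ≈ 8.68.
Then θ = 8.83/(8.68−1) ≈ 1.15.

k ≈ 8.68, θ ≈ 1.15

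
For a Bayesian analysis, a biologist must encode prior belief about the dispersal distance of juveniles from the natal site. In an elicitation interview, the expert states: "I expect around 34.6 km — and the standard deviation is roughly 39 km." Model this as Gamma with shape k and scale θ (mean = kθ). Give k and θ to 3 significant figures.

k ≈ 0.787, θ ≈ 44

For Gamma(k, scale θ): mean = kθ, variance = kθ², so CV = 1/√k.
CV = SD/mean = 39/34.6 = 1.127, hence k = 1/CV² = 0.787.
Then θ = mean/k = 34.6/0.787 = 44.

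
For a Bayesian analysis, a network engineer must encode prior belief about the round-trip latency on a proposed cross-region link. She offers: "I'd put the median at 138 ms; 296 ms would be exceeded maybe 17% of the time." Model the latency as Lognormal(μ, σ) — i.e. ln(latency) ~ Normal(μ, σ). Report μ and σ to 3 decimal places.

If T ~ Lognormal(μ,σ) then ln T ~ Normal(μ,σ), so the p-quantile of ln T is μ + z_p·σ.
ln(138) = 4.927 and ln(296) = 5.69; z_{0.5} = 0, z_{0.83} = 0.9542.
σ = (5.69 − 4.927)/(0.9542 − (0)) = 0.800.
μ = 4.927 − (0)·0.800 = 4.927.

μ ≈ 4.927, σ ≈ 0.800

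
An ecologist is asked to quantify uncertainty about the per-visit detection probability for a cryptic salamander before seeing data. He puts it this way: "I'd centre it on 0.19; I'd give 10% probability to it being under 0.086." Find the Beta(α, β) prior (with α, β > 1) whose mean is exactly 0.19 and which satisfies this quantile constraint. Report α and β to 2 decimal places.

With mean 0.19 fixed, write α = 0.19s, β = 0.81s where s = α+β.
Need P(θ < 0.086) = 0.1 under Beta(0.19s, 0.81s). Normal approximation: (q−m)/√(m(1−m)/s) ≈ z_{0.1} = -1.28, so s ≈ 0.19·0.81·(-1.28)²/(0.086−0.19)² = 23.4.
At s = 23.4: P(θ<0.086) ≈ 0.075. Adjusting to match 0.1 gives s ≈ 19.24.
So α = 0.19·19.24 ≈ 3.65, β = 0.81·19.24 ≈ 15.58.

α ≈ 3.65, β ≈ 15.58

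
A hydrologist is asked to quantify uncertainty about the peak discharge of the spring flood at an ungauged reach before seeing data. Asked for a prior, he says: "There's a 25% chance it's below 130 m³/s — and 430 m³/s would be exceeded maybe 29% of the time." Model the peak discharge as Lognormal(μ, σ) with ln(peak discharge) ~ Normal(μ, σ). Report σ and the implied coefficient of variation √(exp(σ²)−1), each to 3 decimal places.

σ ≈ 0.974, CV ≈ 1.258

If T ~ Lognormal(μ,σ) then ln T ~ Normal(μ,σ), so the p-quantile of ln T is μ + z_p·σ.
ln(130) = 4.868 and ln(430) = 6.064; z_{0.25} = -0.6745, z_{0.71} = 0.5534.
σ = (6.064 − 4.868)/(0.5534 − (-0.6745)) = 0.974.
μ = 4.868 − (-0.6745)·0.974 = 5.525.
CV = √(exp(σ²)−1) = √(exp(0.9492)−1) = 1.258.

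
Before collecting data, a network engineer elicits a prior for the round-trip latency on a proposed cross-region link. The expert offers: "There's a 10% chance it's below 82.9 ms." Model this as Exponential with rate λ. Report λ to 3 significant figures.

P(T < 82.9) = 1 − e^(−λ·82.9) = 0.1, so λ = −ln(1−0.1)/82.9 = −ln(0.9)/82.9 = 0.00127.

λ ≈ 0.00127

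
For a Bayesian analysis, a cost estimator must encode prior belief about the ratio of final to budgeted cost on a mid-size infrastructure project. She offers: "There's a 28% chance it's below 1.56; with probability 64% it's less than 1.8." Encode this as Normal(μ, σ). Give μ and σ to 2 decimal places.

μ = 1.71, σ = 0.25

The p-quantile of Normal(μ,σ) is μ + z_p·σ, with z_{0.28} = -0.5828 and z_{0.64} = 0.3585.
Eliminate σ: μ = (z₂·x₁ − z₁·x₂)/(z₂ − z₁) = (0.3585·1.56 − (-0.5828)·1.8)/0.9413 = 1.71.
Then σ = (x₂ − x₁)/(z₂ − z₁) = (1.8 − 1.56)/0.9413 = 0.25.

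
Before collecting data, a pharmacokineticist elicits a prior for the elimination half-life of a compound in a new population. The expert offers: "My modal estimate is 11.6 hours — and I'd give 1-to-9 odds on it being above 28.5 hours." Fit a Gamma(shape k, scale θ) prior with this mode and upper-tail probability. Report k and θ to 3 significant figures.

k ≈ 3.38, θ ≈ 4.88

Gamma(k,θ) with k>1 has mode (k−1)θ, so θ = 11.6/(k−1).
Need P(X < 28.5) = 0.9 with θ tied to k this way. Start at k = 2, θ = 11.6: P(X<28.5) ≈ 0.704.
Too low — raise k to concentrate. Iterating converges to k ≈ 3.38.
Then θ = 11.6/(3.38−1) ≈ 4.88.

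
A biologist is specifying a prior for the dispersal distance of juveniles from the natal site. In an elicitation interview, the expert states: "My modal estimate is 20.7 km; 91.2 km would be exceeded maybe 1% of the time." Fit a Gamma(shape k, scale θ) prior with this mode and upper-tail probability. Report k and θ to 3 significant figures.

Gamma(k,θ) with k>1 has mode (k−1)θ, so θ = 20.7/(k−1).
Need P(X < 91.2) = 0.99 with θ tied to k this way. Start at k = 2, θ = 20.7: P(X<91.2) ≈ 0.934.
Too low — raise k to concentrate. Iterating converges to k ≈ 2.85.
Then θ = 20.7/(2.85−1) ≈ 11.2.

k ≈ 2.85, θ ≈ 11.2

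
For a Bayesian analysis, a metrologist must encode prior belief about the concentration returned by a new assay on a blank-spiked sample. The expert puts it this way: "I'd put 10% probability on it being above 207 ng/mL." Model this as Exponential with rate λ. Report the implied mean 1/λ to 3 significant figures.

mean ≈ 89.9 ng/mL

P(T > 207.0) = e^(−λ·207.0) = 0.1, so λ = −ln(0.1)/207.0 = 0.0111.
Mean = 1/λ = 89.9 ng/mL.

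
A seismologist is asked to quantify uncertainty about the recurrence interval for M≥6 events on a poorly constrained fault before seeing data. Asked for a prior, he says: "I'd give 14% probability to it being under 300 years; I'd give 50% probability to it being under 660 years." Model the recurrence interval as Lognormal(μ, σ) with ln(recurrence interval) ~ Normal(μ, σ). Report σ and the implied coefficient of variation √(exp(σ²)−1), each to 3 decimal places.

If T ~ Lognormal(μ,σ) then ln T ~ Normal(μ,σ), so the p-quantile of ln T is μ + z_p·σ.
ln(300) = 5.704 and ln(660) = 6.492; z_{0.14} = -1.08, z_{0.5} = 0.
σ = (6.492 − 5.704)/(0 − (-1.08)) = 0.730.
μ = 5.704 − (-1.08)·0.730 = 6.492.
CV = √(exp(σ²)−1) = √(exp(0.5327)−1) = 0.839.

σ ≈ 0.730, CV ≈ 0.839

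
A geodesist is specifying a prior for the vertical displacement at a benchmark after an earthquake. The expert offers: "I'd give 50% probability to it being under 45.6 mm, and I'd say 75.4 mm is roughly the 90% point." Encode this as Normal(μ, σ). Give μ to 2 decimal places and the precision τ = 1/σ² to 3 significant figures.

μ = 45.60, τ = 0.00185

For Normal(μ,σ), the p-quantile is μ + z_p·σ. Here z_{0.5} = 0, z_{0.9} = 1.282.
So 45.6 = μ + 0σ and 75.4 = μ + 1.282σ.
Subtracting: σ = (75.4 − 45.6)/(1.282 − (0)) = 23.25.
Then μ = 45.6 − (0)·23.25 = 45.60.
Precision τ = 1/σ² = 1/23.25² = 0.00185.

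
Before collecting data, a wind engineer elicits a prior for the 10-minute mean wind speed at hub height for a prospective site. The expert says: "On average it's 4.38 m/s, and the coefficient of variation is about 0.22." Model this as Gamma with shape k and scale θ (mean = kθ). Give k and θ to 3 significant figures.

k ≈ 20.7, θ ≈ 0.212

For Gamma(k, scale θ): mean = kθ, variance = kθ², so CV = 1/√k.
CV = 0.22, hence k = 1/CV² = 20.7.
Then θ = mean/k = 4.38/20.7 = 0.212.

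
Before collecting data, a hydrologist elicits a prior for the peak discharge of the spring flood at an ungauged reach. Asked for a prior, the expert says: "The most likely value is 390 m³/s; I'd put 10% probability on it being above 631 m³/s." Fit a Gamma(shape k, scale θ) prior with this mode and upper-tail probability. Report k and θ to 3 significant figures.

Gamma(k,θ) with k>1 has mode (k−1)θ, so θ = 390/(k−1).
Need P(X < 631) = 0.9 with θ tied to k this way. Start at k = 2, θ = 390: P(X<631) ≈ 0.481.
Too low — raise k to concentrate. Iterating converges to k ≈ 9.13.
Then θ = 390/(9.13−1) ≈ 48.

k ≈ 9.13, θ ≈ 48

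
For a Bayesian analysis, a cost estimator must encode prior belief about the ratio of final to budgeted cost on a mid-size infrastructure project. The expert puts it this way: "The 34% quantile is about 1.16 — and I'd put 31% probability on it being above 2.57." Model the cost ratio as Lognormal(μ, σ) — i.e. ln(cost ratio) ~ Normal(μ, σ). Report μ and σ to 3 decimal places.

If T ~ Lognormal(μ,σ) then ln T ~ Normal(μ,σ), so the p-quantile of ln T is μ + z_p·σ.
ln(1.16) = 0.1484 and ln(2.57) = 0.9439; z_{0.34} = -0.4125, z_{0.69} = 0.4959.
σ = (0.9439 − 0.1484)/(0.4959 − (-0.4125)) = 0.876.
μ = 0.1484 − (-0.4125)·0.876 = 0.510.

μ ≈ 0.510, σ ≈ 0.876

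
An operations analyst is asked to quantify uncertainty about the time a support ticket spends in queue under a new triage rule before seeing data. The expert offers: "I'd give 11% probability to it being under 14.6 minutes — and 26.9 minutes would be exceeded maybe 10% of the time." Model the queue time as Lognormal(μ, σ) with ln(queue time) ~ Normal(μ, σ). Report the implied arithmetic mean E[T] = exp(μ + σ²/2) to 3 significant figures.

If T ~ Lognormal(μ,σ) then ln T ~ Normal(μ,σ), so the p-quantile of ln T is μ + z_p·σ.
ln(14.6) = 2.681 and ln(26.9) = 3.292; z_{0.11} = -1.227, z_{0.9} = 1.282.
σ = (3.292 − 2.681)/(1.282 − (-1.227)) = 0.244.
μ = 2.681 − (-1.227)·0.244 = 2.980.
E[T] = exp(μ + σ²/2) = exp(2.980 + 0.0297) = 20.3 minutes.

E[T] ≈ 20.3 minutes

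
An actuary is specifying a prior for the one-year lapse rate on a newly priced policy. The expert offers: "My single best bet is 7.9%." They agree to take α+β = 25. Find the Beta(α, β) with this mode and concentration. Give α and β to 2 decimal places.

α = 2.82, β = 22.18

For α,β > 1 the Beta mode is (α−1)/(α+β−2). With α+β = 25, the mode is (α−1)/23.
Set (α−1)/23 = 0.079 → α = 1 + 0.079·23 = 2.82.
β = 25 − α = 22.18.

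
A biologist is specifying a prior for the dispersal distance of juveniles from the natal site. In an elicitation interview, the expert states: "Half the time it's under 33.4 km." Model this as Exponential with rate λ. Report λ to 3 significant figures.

Exponential median = ln 2 / λ, so λ = ln 2 / 33.4 = 0.0208.

λ ≈ 0.0208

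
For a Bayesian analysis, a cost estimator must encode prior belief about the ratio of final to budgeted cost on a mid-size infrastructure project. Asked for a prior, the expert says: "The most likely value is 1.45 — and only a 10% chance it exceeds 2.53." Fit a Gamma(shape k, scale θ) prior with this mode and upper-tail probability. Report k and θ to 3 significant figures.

Gamma(k,θ) with k>1 has mode (k−1)θ, so θ = 1.45/(k−1).
Need P(X < 2.53) = 0.9 with θ tied to k this way. Start at k = 2, θ = 1.45: P(X<2.53) ≈ 0.521.
Too low — raise k to concentrate. Iterating converges to k ≈ 7.13.
Then θ = 1.45/(7.13−1) ≈ 0.237.

k ≈ 7.13, θ ≈ 0.237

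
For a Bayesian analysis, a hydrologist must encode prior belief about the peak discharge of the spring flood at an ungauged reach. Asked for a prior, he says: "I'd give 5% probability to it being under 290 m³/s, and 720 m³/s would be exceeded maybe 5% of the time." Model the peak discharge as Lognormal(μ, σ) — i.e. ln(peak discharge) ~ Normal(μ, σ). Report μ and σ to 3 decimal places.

If T ~ Lognormal(μ,σ) then ln T ~ Normal(μ,σ), so the p-quantile of ln T is μ + z_p·σ.
ln(290) = 5.67 and ln(720) = 6.579; z_{0.05} = -1.645, z_{0.95} = 1.645.
σ = (6.579 − 5.67)/(1.645 − (-1.645)) = 0.276.
μ = 5.67 − (-1.645)·0.276 = 6.125.

μ ≈ 6.125, σ ≈ 0.276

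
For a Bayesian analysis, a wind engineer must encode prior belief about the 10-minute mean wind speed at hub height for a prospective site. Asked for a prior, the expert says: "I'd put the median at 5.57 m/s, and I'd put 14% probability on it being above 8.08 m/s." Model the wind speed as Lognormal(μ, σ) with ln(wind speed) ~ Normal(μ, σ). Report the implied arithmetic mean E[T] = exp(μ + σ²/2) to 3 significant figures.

E[T] ≈ 5.91 m/s

If T ~ Lognormal(μ,σ) then ln T ~ Normal(μ,σ), so the p-quantile of ln T is μ + z_p·σ.
ln(5.57) = 1.717 and ln(8.08) = 2.089; z_{0.5} = 0, z_{0.86} = 1.08.
σ = (2.089 − 1.717)/(1.08 − (0)) = 0.344.
μ = 1.717 − (0)·0.344 = 1.717.
E[T] = exp(μ + σ²/2) = exp(1.717 + 0.0593) = 5.91 m/s.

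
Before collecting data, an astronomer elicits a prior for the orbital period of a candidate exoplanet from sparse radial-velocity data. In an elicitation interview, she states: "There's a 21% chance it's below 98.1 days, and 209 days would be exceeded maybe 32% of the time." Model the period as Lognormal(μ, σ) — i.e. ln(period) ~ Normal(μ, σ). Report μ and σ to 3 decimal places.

μ ≈ 5.065, σ ≈ 0.594

If T ~ Lognormal(μ,σ) then ln T ~ Normal(μ,σ), so the p-quantile of ln T is μ + z_p·σ.
ln(98.1) = 4.586 and ln(209) = 5.342; z_{0.21} = -0.8064, z_{0.68} = 0.4677.
σ = (5.342 − 4.586)/(0.4677 − (-0.8064)) = 0.594.
μ = 4.586 − (-0.8064)·0.594 = 5.065.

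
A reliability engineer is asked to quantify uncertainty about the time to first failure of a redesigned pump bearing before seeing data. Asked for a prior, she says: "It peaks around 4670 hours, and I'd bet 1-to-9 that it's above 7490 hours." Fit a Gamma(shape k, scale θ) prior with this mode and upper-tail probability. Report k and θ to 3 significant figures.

k ≈ 9.42, θ ≈ 555

Gamma(k,θ) with k>1 has mode (k−1)θ, so θ = 4670/(k−1).
Need P(X < 7490) = 0.9 with θ tied to k this way. Start at k = 2, θ = 4670: P(X<7490) ≈ 0.476.
Too low — raise k to concentrate. Iterating converges to k ≈ 9.42.
Then θ = 4670/(9.42−1) ≈ 555.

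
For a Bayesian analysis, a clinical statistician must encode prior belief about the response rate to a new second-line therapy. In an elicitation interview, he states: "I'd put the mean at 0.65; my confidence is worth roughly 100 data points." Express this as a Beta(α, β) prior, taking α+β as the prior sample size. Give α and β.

Under the effective-sample-size interpretation, Beta(α, β) has prior mean α/(α+β) and prior sample size α+β.
So α+β = 100 and α/(α+β) = 0.65, giving α = 0.65·100 = 65 and β = 100 − 65 = 35.

α = 65, β = 35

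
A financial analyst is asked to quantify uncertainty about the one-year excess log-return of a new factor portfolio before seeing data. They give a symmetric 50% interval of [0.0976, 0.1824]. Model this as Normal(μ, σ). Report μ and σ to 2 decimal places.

A symmetric 50% interval runs μ ± z·σ with z = 0.6745.
Half-width = 0.0424, so σ = 0.0424/0.6745 = 0.06.
μ is the interval midpoint, 0.14.

μ = 0.14, σ = 0.06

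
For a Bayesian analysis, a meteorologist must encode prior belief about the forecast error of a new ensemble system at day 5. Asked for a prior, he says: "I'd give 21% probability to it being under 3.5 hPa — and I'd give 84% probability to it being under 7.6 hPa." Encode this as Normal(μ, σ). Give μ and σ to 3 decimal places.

μ = 5.336, σ = 2.277

For Normal(μ,σ), the p-quantile is μ + z_p·σ. Here z_{0.21} = -0.8064, z_{0.84} = 0.9945.
So 3.5 = μ − 0.8064σ and 7.6 = μ + 0.9945σ.
Subtracting: σ = (7.6 − 3.5)/(0.9945 − (-0.8064)) = 2.277.
Then μ = 3.5 − (-0.8064)·2.277 = 5.336.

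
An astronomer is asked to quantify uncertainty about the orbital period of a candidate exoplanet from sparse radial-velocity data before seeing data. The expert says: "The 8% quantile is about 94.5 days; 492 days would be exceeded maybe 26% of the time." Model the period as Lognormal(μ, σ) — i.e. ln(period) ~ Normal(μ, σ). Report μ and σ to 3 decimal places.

μ ≈ 5.680, σ ≈ 0.805

If T ~ Lognormal(μ,σ) then ln T ~ Normal(μ,σ), so the p-quantile of ln T is μ + z_p·σ.
ln(94.5) = 4.549 and ln(492) = 6.198; z_{0.08} = -1.405, z_{0.74} = 0.6433.
σ = (6.198 − 4.549)/(0.6433 − (-1.405)) = 0.805.
μ = 4.549 − (-1.405)·0.805 = 5.680.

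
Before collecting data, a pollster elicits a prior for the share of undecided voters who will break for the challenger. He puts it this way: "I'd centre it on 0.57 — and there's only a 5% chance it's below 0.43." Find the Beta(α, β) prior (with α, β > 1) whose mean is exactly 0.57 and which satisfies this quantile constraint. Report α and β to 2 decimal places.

α ≈ 19.44, β ≈ 14.67

With mean 0.57 fixed, write α = 0.57s, β = 0.43s where s = α+β.
Need P(θ < 0.43) = 0.05 under Beta(0.57s, 0.43s). Normal approximation: (q−m)/√(m(1−m)/s) ≈ z_{0.05} = -1.64, so s ≈ 0.57·0.43·(-1.64)²/(0.43−0.57)² = 33.8.
At s = 33.8: P(θ<0.43) ≈ 0.051. Adjusting to match 0.05 gives s ≈ 34.11.
So α = 0.57·34.11 ≈ 19.44, β = 0.43·34.11 ≈ 14.67.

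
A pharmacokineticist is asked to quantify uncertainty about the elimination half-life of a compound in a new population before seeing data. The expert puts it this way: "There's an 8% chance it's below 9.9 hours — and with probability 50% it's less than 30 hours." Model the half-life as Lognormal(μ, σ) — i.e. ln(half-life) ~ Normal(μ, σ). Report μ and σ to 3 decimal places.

μ ≈ 3.401, σ ≈ 0.789

If T ~ Lognormal(μ,σ) then ln T ~ Normal(μ,σ), so the p-quantile of ln T is μ + z_p·σ.
ln(9.9) = 2.293 and ln(30) = 3.401; z_{0.08} = -1.405, z_{0.5} = 0.
σ = (3.401 − 2.293)/(0 − (-1.405)) = 0.789.
μ = 2.293 − (-1.405)·0.789 = 3.401.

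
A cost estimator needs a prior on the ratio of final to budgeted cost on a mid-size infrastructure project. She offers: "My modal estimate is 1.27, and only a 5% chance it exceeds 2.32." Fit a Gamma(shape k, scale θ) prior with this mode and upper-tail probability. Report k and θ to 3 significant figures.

Gamma(k,θ) with k>1 has mode (k−1)θ, so θ = 1.27/(k−1).
Need P(X < 2.32) = 0.95 with θ tied to k this way. Start at k = 2, θ = 1.27: P(X<2.32) ≈ 0.545.
Too low — raise k to concentrate. Iterating converges to k ≈ 8.67.
Then θ = 1.27/(8.67−1) ≈ 0.166.

k ≈ 8.67, θ ≈ 0.166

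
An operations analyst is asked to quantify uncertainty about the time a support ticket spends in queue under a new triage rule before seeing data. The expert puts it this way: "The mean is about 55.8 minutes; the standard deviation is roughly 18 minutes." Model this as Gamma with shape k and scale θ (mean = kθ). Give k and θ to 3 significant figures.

k ≈ 9.61, θ ≈ 5.81

For Gamma(k, scale θ): mean = kθ, variance = kθ², so CV = 1/√k.
CV = SD/mean = 18/55.8 = 0.3226, hence k = 1/CV² = 9.61.
Then θ = mean/k = 55.8/9.61 = 5.81.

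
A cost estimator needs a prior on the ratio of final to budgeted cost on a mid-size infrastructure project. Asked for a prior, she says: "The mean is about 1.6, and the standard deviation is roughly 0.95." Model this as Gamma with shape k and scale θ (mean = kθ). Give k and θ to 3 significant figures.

For Gamma(k, scale θ): mean = kθ, variance = kθ², so CV = 1/√k.
CV = SD/mean = 0.95/1.6 = 0.5937, hence k = 1/CV² = 2.84.
Then θ = mean/k = 1.6/2.84 = 0.564.

k ≈ 2.84, θ ≈ 0.564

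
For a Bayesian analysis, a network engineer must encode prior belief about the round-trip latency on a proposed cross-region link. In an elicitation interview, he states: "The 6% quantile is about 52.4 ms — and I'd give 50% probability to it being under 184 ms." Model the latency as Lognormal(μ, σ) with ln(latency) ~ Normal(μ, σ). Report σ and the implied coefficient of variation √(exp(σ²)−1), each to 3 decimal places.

σ ≈ 0.808, CV ≈ 0.959

If T ~ Lognormal(μ,σ) then ln T ~ Normal(μ,σ), so the p-quantile of ln T is μ + z_p·σ.
ln(52.4) = 3.959 and ln(184) = 5.215; z_{0.06} = -1.555, z_{0.5} = 0.
σ = (5.215 − 3.959)/(0 − (-1.555)) = 0.808.
μ = 3.959 − (-1.555)·0.808 = 5.215.
CV = √(exp(σ²)−1) = √(exp(0.6526)−1) = 0.959.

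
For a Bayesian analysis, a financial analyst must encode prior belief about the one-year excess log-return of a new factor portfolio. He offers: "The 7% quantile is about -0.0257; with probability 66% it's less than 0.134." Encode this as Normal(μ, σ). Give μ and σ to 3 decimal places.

For Normal(μ,σ), the p-quantile is μ + z_p·σ. Here z_{0.07} = -1.476, z_{0.66} = 0.4125.
So -0.0257 = μ − 1.476σ and 0.134 = μ + 0.4125σ.
Subtracting: σ = (0.134 − -0.0257)/(0.4125 − (-1.476)) = 0.085.
Then μ = -0.0257 − (-1.476)·0.085 = 0.099.

μ = 0.099, σ = 0.085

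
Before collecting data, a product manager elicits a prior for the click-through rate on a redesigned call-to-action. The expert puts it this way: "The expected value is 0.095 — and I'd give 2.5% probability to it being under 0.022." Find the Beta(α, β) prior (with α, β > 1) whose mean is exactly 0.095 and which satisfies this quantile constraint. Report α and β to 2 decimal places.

α ≈ 3.18, β ≈ 30.30

With mean 0.095 fixed, write α = 0.095s, β = 0.905s where s = α+β.
Need P(θ < 0.022) = 0.025 under Beta(0.095s, 0.905s). Normal approximation: (q−m)/√(m(1−m)/s) ≈ z_{0.025} = -1.96, so s ≈ 0.095·0.905·(-1.96)²/(0.022−0.095)² = 62.0.
At s = 62.0: P(θ<0.022) ≈ 0.003. Adjusting to match 0.025 gives s ≈ 33.48.
So α = 0.095·33.48 ≈ 3.18, β = 0.905·33.48 ≈ 30.30.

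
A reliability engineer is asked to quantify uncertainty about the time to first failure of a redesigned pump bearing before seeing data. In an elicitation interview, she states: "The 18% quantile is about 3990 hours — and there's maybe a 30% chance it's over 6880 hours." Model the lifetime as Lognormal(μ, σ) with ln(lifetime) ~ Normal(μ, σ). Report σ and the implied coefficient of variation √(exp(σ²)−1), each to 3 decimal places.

If T ~ Lognormal(μ,σ) then ln T ~ Normal(μ,σ), so the p-quantile of ln T is μ + z_p·σ.
ln(3990) = 8.292 and ln(6880) = 8.836; z_{0.18} = -0.9154, z_{0.7} = 0.5244.
σ = (8.836 − 8.292)/(0.5244 − (-0.9154)) = 0.378.
μ = 8.292 − (-0.9154)·0.378 = 8.638.
CV = √(exp(σ²)−1) = √(exp(0.1432)−1) = 0.392.

σ ≈ 0.378, CV ≈ 0.392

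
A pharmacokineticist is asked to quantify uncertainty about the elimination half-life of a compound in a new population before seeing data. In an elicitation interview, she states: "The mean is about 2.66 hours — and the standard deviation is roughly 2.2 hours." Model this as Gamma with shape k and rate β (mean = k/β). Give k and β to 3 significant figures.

k ≈ 1.46, β ≈ 0.55

For Gamma(k, rate β): mean = k/β, variance = k/β², so CV = 1/√k.
CV = SD/mean = 2.2/2.66 = 0.8271, hence k = 1/CV² = 1.46.
Then β = k/mean = 1.46/2.66 = 0.55.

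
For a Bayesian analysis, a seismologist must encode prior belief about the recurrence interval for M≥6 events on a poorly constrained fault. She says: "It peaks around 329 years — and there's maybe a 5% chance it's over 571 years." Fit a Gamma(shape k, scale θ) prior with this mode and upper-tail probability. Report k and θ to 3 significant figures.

k ≈ 10.2, θ ≈ 35.8

Gamma(k,θ) with k>1 has mode (k−1)θ, so θ = 329/(k−1).
Need P(X < 571) = 0.95 with θ tied to k this way. Start at k = 2, θ = 329: P(X<571) ≈ 0.518.
Too low — raise k to concentrate. Iterating converges to k ≈ 10.2.
Then θ = 329/(10.2−1) ≈ 35.8.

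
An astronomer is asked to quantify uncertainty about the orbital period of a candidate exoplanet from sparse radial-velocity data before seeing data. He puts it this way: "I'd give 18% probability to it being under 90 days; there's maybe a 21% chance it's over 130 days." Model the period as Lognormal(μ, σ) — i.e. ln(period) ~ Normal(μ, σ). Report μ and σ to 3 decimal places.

μ ≈ 4.695, σ ≈ 0.214

If T ~ Lognormal(μ,σ) then ln T ~ Normal(μ,σ), so the p-quantile of ln T is μ + z_p·σ.
ln(90) = 4.5 and ln(130) = 4.868; z_{0.18} = -0.9154, z_{0.79} = 0.8064.
σ = (4.868 − 4.5)/(0.8064 − (-0.9154)) = 0.214.
μ = 4.5 − (-0.9154)·0.214 = 4.695.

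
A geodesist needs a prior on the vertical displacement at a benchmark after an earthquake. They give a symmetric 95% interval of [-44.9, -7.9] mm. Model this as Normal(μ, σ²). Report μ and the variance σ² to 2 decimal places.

μ = -26.40, σ² = 89.09

A symmetric 95% interval runs μ ± z·σ with z = 1.96.
Half-width = 18.5, so σ = 18.5/1.96 = 9.439 and σ² = 89.09.
μ is the interval midpoint, -26.40.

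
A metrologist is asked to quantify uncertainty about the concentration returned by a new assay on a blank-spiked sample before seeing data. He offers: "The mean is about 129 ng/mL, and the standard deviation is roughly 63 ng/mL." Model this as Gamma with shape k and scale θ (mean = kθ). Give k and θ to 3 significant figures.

For Gamma(k, scale θ): mean = kθ, variance = kθ², so CV = 1/√k.
CV = SD/mean = 63/129 = 0.4884, hence k = 1/CV² = 4.19.
Then θ = mean/k = 129/4.19 = 30.8.

k ≈ 4.19, θ ≈ 30.8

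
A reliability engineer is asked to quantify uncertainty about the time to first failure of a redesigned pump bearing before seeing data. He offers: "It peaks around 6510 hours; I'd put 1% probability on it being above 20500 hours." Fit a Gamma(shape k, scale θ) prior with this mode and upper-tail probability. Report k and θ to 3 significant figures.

Gamma(k,θ) with k>1 has mode (k−1)θ, so θ = 6510/(k−1).
Need P(X < 20500) = 0.99 with θ tied to k this way. Start at k = 2, θ = 6510: P(X<20500) ≈ 0.822.
Too low — raise k to concentrate. Iterating converges to k ≈ 4.38.
Then θ = 6510/(4.38−1) ≈ 1930.

k ≈ 4.38, θ ≈ 1930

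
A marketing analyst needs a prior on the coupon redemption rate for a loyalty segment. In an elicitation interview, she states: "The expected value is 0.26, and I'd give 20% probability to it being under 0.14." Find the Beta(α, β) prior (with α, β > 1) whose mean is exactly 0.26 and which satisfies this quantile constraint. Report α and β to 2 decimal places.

α ≈ 2.54, β ≈ 7.24

With mean 0.26 fixed, write α = 0.26s, β = 0.74s where s = α+β.
Need P(θ < 0.14) = 0.2 under Beta(0.26s, 0.74s). Normal approximation: (q−m)/√(m(1−m)/s) ≈ z_{0.2} = -0.842, so s ≈ 0.26·0.74·(-0.842)²/(0.14−0.26)² = 9.5.
At s = 9.5: P(θ<0.14) ≈ 0.205. Adjusting to match 0.2 gives s ≈ 9.79.
So α = 0.26·9.79 ≈ 2.54, β = 0.74·9.79 ≈ 7.24.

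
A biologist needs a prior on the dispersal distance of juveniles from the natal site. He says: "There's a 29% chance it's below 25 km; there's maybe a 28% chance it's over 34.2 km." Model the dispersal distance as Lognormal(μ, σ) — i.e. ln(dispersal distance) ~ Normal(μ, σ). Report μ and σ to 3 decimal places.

If T ~ Lognormal(μ,σ) then ln T ~ Normal(μ,σ), so the p-quantile of ln T is μ + z_p·σ.
ln(25) = 3.219 and ln(34.2) = 3.532; z_{0.29} = -0.5534, z_{0.72} = 0.5828.
σ = (3.532 − 3.219)/(0.5828 − (-0.5534)) = 0.276.
μ = 3.219 − (-0.5534)·0.276 = 3.371.

μ ≈ 3.371, σ ≈ 0.276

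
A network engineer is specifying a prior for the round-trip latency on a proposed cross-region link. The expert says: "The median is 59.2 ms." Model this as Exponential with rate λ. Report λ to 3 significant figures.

Exponential median = ln 2 / λ, so λ = ln 2 / 59.2 = 0.0117.

λ ≈ 0.0117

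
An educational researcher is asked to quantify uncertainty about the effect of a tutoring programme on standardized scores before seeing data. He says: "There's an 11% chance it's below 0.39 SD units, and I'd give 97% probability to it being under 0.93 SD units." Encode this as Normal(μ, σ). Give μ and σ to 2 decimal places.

The p-quantile of Normal(μ,σ) is μ + z_p·σ, with z_{0.11} = -1.227 and z_{0.97} = 1.881.
Eliminate σ: μ = (z₂·x₁ − z₁·x₂)/(z₂ − z₁) = (1.881·0.39 − (-1.227)·0.93)/3.107 = 0.60.
Then σ = (x₂ − x₁)/(z₂ − z₁) = (0.93 − 0.39)/3.107 = 0.17.

μ = 0.60, σ = 0.17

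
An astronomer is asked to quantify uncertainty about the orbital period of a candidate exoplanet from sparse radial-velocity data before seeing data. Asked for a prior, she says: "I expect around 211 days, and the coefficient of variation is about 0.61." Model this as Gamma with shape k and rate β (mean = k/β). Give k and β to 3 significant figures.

k ≈ 2.69, β ≈ 0.0127

For Gamma(k, rate β): mean = k/β, variance = k/β², so CV = 1/√k.
CV = 0.61, hence k = 1/CV² = 2.69.
Then β = k/mean = 2.69/211 = 0.0127.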